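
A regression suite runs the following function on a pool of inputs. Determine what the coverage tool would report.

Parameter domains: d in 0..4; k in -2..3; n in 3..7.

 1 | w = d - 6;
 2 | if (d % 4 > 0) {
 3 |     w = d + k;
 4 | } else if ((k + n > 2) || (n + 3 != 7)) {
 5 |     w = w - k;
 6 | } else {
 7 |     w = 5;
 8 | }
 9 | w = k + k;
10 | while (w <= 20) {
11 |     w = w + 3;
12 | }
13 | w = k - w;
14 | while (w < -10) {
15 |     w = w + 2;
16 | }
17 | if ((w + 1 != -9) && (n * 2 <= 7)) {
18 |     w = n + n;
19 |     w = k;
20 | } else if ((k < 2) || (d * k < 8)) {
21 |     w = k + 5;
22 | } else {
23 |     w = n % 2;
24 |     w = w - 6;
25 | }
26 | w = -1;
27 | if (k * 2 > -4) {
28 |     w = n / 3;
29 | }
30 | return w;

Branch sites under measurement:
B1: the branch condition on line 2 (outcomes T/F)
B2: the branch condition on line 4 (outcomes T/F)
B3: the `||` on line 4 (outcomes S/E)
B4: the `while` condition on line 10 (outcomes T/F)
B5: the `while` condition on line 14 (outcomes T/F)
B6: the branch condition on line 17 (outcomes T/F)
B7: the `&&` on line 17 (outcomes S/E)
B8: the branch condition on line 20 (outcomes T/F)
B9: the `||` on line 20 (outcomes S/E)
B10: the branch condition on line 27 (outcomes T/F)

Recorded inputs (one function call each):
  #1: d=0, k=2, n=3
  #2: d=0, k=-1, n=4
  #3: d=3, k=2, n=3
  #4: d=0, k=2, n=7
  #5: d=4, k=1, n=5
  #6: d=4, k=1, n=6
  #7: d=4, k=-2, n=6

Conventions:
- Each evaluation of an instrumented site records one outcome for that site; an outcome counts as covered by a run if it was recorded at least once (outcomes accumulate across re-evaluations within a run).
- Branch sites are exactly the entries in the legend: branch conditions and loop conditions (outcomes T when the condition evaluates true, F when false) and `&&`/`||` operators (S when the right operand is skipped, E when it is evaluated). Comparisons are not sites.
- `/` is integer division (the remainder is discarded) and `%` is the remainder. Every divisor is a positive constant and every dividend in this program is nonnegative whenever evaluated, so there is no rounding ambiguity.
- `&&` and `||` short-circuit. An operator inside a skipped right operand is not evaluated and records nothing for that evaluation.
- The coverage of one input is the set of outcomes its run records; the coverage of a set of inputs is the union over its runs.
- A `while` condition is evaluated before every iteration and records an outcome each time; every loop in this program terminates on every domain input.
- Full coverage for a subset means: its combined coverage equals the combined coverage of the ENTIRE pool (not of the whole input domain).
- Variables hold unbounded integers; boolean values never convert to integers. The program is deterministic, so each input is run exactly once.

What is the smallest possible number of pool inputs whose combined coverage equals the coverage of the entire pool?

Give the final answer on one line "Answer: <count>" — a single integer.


input #1 (d=0, k=2, n=3): events B1->F, B3->S, B2->T, B4->T, B4->T, B4->T, B4->T, B4->T, B4->T, B4->F, B5->T, B5->T, B5->T, B5->T, ...; covers B1=F, B2=T, B3=S, B4=T, B4=F, B5=T, B5=F, B6=F, B7=S, B8=T, B9=E, B10=T
input #2 (d=0, k=-1, n=4): events B1->F, B3->S, B2->T, B4->T, B4->T, B4->T, B4->T, B4->T, B4->T, B4->T, B4->T, B4->F, B5->T, B5->T, ...; covers B1=F, B2=T, B3=S, B4=T, B4=F, B5=T, B5=F, B6=F, B7=E, B8=T, B9=S, B10=T
input #3 (d=3, k=2, n=3): events B1->T, B4->T, B4->T, B4->T, B4->T, B4->T, B4->T, B4->F, B5->T, B5->T, B5->T, B5->T, B5->T, B5->F, ...; covers B1=T, B4=T, B4=F, B5=T, B5=F, B6=F, B7=S, B8=T, B9=E, B10=T
input #4 (d=0, k=2, n=7): events B1->F, B3->S, B2->T, B4->T, B4->T, B4->T, B4->T, B4->T, B4->T, B4->F, B5->T, B5->T, B5->T, B5->T, ...; covers B1=F, B2=T, B3=S, B4=T, B4=F, B5=T, B5=F, B6=F, B7=S, B8=T, B9=E, B10=T
input #5 (d=4, k=1, n=5): events B1->F, B3->S, B2->T, B4->T, B4->T, B4->T, B4->T, B4->T, B4->T, B4->T, B4->F, B5->T, B5->T, B5->T, ...; covers B1=F, B2=T, B3=S, B4=T, B4=F, B5=T, B5=F, B6=F, B7=S, B8=T, B9=S, B10=T
input #6 (d=4, k=1, n=6): events B1->F, B3->S, B2->T, B4->T, B4->T, B4->T, B4->T, B4->T, B4->T, B4->T, B4->F, B5->T, B5->T, B5->T, ...; covers B1=F, B2=T, B3=S, B4=T, B4=F, B5=T, B5=F, B6=F, B7=S, B8=T, B9=S, B10=T
input #7 (d=4, k=-2, n=6): events B1->F, B3->S, B2->T, B4->T, B4->T, B4->T, B4->T, B4->T, B4->T, B4->T, B4->T, B4->T, B4->F, B5->T, ...; covers B1=F, B2=T, B3=S, B4=T, B4=F, B5=T, B5=F, B6=F, B7=E, B8=T, B9=S, B10=F
union over all inputs: B1=T, B1=F, B2=T, B3=S, B4=T, B4=F, B5=T, B5=F, B6=F, B7=S, B7=E, B8=T, B9=S, B9=E, B10=T, B10=F (16 outcomes)
no size-1 subset reaches all 16 outcomes (best union: 12/16)
at size 2, {3, 7} reaches all 16 outcomes; every lexicographically earlier size-2 subset fails
Answer: 2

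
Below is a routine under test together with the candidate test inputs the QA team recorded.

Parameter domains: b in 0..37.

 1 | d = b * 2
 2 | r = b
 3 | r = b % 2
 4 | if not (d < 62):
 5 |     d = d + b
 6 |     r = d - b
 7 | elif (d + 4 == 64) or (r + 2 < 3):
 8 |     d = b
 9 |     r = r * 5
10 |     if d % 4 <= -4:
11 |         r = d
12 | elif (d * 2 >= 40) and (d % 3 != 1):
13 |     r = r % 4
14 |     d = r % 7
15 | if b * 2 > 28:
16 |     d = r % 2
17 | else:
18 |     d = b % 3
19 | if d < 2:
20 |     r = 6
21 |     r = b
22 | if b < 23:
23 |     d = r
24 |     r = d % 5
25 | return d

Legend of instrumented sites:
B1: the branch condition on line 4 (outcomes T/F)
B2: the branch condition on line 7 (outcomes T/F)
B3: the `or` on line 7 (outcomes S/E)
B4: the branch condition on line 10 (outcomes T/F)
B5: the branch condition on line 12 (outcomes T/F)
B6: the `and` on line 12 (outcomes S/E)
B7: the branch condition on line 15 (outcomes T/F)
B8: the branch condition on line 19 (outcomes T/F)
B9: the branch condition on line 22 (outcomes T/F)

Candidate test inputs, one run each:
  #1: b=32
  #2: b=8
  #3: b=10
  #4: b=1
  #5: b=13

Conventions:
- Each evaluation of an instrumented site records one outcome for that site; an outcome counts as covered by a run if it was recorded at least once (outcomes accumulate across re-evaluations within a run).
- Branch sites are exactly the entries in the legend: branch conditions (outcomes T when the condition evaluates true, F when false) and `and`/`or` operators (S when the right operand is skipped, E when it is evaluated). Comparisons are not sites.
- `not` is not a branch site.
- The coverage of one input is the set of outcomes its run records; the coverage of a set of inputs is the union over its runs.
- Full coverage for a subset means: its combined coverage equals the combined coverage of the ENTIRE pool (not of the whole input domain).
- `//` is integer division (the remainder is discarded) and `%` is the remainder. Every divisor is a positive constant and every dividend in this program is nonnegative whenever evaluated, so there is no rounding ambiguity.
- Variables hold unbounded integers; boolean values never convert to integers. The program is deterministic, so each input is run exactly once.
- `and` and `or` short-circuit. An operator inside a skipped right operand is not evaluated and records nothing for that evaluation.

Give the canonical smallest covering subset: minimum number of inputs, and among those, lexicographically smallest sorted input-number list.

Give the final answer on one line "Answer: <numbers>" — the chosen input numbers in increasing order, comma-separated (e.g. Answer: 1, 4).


run #1 (b=32) records B1=T, B7=T, B8=T, B9=F
run #2 (b=8) records B1=F, B2=T, B3=E, B4=F, B7=F, B8=F, B9=T
run #3 (b=10) records B1=F, B2=T, B3=E, B4=F, B7=F, B8=T, B9=T
run #4 (b=1) records B1=F, B2=F, B3=E, B5=F, B6=S, B7=F, B8=T, B9=T
run #5 (b=13) records B1=F, B2=F, B3=E, B5=T, B6=E, B7=F, B8=T, B9=T
pool-wide coverage (16 outcomes): B1=T, B1=F, B2=T, B2=F, B3=E, B4=F, B5=T, B5=F, B6=S, B6=E, B7=T, B7=F, B8=T, B8=F, B9=T, B9=F
checked all size-1 subsets: none covers 16 outcomes (max 8/16)
checked all size-2 subsets: none covers 16 outcomes (max 11/16)
checked all size-3 subsets: none covers 16 outcomes (max 14/16)
the canonical winner is {1, 2, 4, 5}: size 4, full 16-outcome coverage, earliest index list among size-4 covers
Answer: 1, 2, 4, 5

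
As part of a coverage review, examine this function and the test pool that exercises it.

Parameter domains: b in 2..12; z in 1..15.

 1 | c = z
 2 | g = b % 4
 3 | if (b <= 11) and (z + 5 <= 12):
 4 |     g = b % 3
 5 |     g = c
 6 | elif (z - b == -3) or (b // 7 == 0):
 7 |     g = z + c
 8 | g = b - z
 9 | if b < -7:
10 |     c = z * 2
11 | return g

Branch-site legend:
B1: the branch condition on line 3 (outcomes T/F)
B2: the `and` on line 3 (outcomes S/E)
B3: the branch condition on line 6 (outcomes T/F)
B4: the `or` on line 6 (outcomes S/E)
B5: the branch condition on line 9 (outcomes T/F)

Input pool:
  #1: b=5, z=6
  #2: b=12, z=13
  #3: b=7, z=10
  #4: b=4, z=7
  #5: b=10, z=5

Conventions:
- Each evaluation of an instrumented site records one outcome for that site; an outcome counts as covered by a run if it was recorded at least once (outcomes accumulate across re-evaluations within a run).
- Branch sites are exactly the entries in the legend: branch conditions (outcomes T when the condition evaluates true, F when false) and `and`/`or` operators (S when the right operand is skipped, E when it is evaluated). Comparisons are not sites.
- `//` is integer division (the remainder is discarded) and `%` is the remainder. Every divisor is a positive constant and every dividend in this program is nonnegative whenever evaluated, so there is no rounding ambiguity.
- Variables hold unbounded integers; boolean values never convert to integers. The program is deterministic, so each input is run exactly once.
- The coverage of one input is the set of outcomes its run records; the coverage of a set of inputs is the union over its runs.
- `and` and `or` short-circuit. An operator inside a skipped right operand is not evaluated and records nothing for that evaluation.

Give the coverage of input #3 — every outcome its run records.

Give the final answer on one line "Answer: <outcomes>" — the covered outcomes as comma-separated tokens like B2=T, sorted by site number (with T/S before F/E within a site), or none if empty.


Tracing the run of input #3 (b=7, z=10):
  B2->E, B1->F, B4->E, B3->F, B5->F
distinct outcomes covered: B1=F, B2=E, B3=F, B4=E, B5=F
Answer: B1=F, B2=E, B3=F, B4=E, B5=F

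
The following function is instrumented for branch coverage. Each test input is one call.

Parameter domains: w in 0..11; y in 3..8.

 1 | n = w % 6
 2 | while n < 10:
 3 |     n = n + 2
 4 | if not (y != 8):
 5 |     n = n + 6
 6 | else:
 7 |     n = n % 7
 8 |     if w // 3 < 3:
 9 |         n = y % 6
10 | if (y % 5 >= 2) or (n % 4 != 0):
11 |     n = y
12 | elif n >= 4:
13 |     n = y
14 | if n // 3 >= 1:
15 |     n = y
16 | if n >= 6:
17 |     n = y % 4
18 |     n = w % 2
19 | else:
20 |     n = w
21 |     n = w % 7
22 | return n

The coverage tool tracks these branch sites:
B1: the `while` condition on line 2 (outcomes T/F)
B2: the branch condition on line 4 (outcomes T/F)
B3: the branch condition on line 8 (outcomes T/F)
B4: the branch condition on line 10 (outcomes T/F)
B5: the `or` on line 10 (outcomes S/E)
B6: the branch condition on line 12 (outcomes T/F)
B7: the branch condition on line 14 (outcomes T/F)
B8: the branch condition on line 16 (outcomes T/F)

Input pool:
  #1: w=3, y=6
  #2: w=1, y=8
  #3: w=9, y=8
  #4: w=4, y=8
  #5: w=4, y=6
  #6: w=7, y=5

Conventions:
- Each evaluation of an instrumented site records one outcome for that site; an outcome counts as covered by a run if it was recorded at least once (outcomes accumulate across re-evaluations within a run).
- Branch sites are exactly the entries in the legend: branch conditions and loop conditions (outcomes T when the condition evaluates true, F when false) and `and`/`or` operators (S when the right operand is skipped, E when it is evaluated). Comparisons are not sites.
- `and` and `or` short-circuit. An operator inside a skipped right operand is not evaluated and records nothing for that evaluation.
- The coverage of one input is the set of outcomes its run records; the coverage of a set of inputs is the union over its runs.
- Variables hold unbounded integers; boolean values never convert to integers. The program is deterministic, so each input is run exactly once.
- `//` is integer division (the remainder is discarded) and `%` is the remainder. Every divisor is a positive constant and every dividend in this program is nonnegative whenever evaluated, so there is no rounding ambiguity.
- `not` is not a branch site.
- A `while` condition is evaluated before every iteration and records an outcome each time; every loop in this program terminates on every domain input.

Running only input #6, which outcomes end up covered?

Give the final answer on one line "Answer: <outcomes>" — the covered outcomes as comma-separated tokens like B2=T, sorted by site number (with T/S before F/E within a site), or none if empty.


Simulating input #6 (w=7, y=5) step by step:
  B1->T, B1->T, B1->T, B1->T, B1->T, B1->F, B2->F, B3->T, B5->E, B4->T
  B7->T, B8->F
as a set, this run covers: B1=T, B1=F, B2=F, B3=T, B4=T, B5=E, B7=T, B8=F
Answer: B1=T, B1=F, B2=F, B3=T, B4=T, B5=E, B7=T, B8=F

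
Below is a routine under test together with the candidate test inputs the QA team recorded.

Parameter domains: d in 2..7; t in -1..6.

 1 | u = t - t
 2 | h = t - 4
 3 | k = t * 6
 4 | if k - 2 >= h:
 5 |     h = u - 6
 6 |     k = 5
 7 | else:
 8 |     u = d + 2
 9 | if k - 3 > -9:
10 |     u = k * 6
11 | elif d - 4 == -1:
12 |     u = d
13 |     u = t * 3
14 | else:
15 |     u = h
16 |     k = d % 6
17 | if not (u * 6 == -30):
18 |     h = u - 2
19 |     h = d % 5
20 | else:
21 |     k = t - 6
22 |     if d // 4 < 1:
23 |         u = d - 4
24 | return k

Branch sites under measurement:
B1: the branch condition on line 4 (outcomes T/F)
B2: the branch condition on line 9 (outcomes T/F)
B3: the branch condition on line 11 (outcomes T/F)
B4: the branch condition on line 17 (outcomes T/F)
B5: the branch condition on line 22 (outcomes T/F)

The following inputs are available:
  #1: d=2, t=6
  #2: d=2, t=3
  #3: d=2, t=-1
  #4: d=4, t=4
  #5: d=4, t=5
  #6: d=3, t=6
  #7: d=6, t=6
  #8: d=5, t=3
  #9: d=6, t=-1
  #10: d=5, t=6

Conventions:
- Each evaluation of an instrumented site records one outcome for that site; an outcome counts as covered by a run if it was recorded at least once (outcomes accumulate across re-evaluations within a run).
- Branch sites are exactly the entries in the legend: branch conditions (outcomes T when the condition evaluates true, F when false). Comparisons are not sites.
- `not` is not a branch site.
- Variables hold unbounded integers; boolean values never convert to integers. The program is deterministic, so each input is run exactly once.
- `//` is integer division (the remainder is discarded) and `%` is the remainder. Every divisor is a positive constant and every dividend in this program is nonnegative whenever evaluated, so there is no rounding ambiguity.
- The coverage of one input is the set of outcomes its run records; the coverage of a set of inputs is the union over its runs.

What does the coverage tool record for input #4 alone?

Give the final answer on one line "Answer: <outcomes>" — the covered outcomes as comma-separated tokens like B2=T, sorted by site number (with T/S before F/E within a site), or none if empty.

Simulating input #4 (d=4, t=4) step by step:
  B1->T, B2->T, B4->T
as a set, this run covers: B1=T, B2=T, B4=T

Answer: B1=T, B2=T, B4=T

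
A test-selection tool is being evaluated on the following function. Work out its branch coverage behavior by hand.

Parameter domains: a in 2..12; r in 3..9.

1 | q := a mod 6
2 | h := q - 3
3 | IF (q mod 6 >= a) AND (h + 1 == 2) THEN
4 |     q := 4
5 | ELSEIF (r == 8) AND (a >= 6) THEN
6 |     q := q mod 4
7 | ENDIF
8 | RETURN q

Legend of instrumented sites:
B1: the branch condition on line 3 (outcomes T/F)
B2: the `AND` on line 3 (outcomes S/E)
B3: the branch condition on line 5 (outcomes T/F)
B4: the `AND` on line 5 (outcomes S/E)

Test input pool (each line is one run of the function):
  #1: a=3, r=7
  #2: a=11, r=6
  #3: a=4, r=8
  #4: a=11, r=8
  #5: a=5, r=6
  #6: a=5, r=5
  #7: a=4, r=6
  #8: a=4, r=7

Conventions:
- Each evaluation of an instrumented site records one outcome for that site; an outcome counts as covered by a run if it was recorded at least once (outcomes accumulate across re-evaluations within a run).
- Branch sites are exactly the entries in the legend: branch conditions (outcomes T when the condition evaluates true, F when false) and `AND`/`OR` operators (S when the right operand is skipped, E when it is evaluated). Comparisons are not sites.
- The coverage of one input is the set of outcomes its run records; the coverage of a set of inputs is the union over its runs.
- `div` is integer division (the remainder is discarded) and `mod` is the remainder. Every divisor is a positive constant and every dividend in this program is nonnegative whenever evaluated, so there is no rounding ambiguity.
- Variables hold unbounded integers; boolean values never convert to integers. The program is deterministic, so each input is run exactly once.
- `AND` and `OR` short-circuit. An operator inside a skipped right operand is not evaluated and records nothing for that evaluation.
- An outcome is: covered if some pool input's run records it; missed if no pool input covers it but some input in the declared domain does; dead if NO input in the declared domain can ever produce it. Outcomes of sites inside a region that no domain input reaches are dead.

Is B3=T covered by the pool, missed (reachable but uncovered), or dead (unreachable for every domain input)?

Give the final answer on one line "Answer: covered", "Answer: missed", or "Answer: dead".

B3=T is recorded by pool input(s) 4 -> covered

Answer: covered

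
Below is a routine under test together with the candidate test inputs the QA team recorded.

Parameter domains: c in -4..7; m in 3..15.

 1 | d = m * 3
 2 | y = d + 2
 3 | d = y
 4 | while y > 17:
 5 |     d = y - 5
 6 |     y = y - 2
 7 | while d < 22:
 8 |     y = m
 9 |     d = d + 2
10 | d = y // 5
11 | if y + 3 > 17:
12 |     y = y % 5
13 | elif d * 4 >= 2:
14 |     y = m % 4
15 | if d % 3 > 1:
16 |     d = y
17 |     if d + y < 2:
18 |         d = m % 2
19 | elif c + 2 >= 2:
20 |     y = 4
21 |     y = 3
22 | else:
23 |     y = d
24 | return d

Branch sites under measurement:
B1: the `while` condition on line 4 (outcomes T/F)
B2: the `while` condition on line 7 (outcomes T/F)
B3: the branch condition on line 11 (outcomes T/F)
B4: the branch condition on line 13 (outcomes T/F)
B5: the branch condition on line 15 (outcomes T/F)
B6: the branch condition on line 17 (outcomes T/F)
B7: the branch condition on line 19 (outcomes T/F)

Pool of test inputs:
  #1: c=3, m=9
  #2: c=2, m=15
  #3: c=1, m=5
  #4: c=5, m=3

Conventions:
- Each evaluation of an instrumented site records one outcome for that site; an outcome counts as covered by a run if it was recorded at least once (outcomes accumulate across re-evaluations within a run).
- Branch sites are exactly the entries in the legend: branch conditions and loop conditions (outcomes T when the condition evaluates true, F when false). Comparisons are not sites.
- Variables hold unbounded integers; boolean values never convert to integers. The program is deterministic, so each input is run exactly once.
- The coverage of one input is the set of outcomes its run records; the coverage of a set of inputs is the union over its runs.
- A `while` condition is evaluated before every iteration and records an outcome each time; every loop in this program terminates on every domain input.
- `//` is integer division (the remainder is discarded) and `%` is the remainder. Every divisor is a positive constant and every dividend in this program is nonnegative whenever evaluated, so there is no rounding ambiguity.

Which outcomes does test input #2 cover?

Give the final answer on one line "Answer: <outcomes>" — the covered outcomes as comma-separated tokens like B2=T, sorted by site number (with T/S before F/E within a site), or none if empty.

Event log for input #2 (c=2, m=15):
  B1->T, B1->T, B1->T, B1->T, B1->T, B1->T, B1->T, B1->T, B1->T, B1->T
  B1->T, B1->T, B1->T, B1->T, B1->T, B1->F, B2->T, B2->T, B2->T, B2->T
  B2->F, B3->T, B5->F, B7->T
collecting distinct outcomes: B1=T, B1=F, B2=T, B2=F, B3=T, B5=F, B7=T

Answer: B1=T, B1=F, B2=T, B2=F, B3=T, B5=F, B7=T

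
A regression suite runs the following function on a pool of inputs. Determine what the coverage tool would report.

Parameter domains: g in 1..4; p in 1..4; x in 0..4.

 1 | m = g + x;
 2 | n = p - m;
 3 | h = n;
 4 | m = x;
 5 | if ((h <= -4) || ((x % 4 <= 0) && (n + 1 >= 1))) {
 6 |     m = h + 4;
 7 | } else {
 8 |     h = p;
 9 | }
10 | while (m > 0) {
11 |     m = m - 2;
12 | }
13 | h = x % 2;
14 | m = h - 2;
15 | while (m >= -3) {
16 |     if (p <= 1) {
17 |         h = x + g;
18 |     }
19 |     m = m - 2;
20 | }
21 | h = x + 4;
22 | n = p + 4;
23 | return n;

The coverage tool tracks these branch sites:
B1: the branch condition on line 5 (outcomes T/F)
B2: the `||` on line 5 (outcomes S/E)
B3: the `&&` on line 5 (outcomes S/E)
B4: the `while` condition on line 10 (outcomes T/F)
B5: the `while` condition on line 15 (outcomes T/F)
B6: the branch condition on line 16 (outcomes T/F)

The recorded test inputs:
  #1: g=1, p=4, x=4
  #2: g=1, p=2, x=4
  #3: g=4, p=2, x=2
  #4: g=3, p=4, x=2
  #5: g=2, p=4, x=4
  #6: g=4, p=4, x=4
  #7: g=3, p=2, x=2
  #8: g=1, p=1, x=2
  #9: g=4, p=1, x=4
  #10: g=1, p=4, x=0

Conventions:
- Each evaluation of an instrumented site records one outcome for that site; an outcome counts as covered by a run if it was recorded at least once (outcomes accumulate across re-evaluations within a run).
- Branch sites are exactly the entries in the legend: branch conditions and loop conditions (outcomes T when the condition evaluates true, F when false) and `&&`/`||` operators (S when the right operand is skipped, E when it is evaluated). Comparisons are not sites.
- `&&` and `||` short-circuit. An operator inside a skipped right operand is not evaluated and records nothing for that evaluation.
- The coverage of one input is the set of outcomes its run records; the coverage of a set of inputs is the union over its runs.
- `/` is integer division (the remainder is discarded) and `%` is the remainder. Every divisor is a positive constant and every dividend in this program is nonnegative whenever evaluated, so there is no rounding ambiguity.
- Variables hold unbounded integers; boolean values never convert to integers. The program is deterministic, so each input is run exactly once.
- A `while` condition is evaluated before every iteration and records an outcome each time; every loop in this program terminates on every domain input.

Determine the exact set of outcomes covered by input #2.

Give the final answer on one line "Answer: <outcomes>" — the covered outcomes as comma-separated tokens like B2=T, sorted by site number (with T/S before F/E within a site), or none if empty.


Simulating input #2 (g=1, p=2, x=4) step by step:
  B2->E, B3->E, B1->F, B4->T, B4->T, B4->F, B5->T, B6->F, B5->F
as a set, this run covers: B1=F, B2=E, B3=E, B4=T, B4=F, B5=T, B5=F, B6=F
Answer: B1=F, B2=E, B3=E, B4=T, B4=F, B5=T, B5=F, B6=F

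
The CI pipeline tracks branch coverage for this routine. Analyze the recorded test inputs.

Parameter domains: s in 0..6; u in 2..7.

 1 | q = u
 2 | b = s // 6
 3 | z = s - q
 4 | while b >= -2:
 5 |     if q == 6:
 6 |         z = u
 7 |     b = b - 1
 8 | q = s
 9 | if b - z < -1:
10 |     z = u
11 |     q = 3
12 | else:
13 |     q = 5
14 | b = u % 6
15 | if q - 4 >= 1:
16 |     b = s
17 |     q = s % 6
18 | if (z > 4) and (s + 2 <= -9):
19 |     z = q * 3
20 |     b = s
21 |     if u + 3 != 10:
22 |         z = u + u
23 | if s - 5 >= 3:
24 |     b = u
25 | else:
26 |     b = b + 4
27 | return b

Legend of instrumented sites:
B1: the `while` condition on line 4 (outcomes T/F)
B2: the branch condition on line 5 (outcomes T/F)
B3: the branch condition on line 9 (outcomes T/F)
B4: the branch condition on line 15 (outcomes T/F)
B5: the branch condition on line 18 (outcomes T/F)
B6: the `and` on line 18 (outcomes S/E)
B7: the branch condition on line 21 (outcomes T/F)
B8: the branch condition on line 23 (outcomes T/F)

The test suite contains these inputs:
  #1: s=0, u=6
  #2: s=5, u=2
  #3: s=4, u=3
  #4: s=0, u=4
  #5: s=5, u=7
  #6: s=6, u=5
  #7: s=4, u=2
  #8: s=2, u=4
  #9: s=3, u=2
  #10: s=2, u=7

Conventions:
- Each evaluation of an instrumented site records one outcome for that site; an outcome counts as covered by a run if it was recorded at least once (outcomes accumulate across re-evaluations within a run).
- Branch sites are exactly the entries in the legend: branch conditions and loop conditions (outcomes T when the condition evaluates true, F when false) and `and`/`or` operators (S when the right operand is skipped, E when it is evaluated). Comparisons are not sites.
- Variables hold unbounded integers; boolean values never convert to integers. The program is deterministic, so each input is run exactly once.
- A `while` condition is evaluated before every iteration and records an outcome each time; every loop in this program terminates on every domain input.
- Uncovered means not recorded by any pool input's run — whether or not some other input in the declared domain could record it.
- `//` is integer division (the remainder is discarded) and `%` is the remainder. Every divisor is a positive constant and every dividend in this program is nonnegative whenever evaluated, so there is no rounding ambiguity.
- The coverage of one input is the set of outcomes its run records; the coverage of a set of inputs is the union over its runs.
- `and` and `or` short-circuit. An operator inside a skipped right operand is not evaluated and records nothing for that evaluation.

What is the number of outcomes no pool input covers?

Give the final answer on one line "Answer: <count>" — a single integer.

test 1 (s=0, u=6) fires B1->T, B2->T, B1->T, B2->T, B1->T, B2->T, B1->F, B3->T, B4->F, B6->E, B5->F, B8->F; hits B1=T, B1=F, B2=T, B3=T, B4=F, B5=F, B6=E, B8=F
test 2 (s=5, u=2) fires B1->T, B2->F, B1->T, B2->F, B1->T, B2->F, B1->F, B3->T, B4->F, B6->S, B5->F, B8->F; hits B1=T, B1=F, B2=F, B3=T, B4=F, B5=F, B6=S, B8=F
test 3 (s=4, u=3) fires B1->T, B2->F, B1->T, B2->F, B1->T, B2->F, B1->F, B3->T, B4->F, B6->S, B5->F, B8->F; hits B1=T, B1=F, B2=F, B3=T, B4=F, B5=F, B6=S, B8=F
test 4 (s=0, u=4) fires B1->T, B2->F, B1->T, B2->F, B1->T, B2->F, B1->F, B3->F, B4->T, B6->S, B5->F, B8->F; hits B1=T, B1=F, B2=F, B3=F, B4=T, B5=F, B6=S, B8=F
test 5 (s=5, u=7) fires B1->T, B2->F, B1->T, B2->F, B1->T, B2->F, B1->F, B3->F, B4->T, B6->S, B5->F, B8->F; hits B1=T, B1=F, B2=F, B3=F, B4=T, B5=F, B6=S, B8=F
test 6 (s=6, u=5) fires B1->T, B2->F, B1->T, B2->F, B1->T, B2->F, B1->T, B2->F, B1->F, B3->T, B4->F, B6->E, B5->F, B8->F; hits B1=T, B1=F, B2=F, B3=T, B4=F, B5=F, B6=E, B8=F
test 7 (s=4, u=2) fires B1->T, B2->F, B1->T, B2->F, B1->T, B2->F, B1->F, B3->T, B4->F, B6->S, B5->F, B8->F; hits B1=T, B1=F, B2=F, B3=T, B4=F, B5=F, B6=S, B8=F
test 8 (s=2, u=4) fires B1->T, B2->F, B1->T, B2->F, B1->T, B2->F, B1->F, B3->F, B4->T, B6->S, B5->F, B8->F; hits B1=T, B1=F, B2=F, B3=F, B4=T, B5=F, B6=S, B8=F
test 9 (s=3, u=2) fires B1->T, B2->F, B1->T, B2->F, B1->T, B2->F, B1->F, B3->T, B4->F, B6->S, B5->F, B8->F; hits B1=T, B1=F, B2=F, B3=T, B4=F, B5=F, B6=S, B8=F
test 10 (s=2, u=7) fires B1->T, B2->F, B1->T, B2->F, B1->T, B2->F, B1->F, B3->F, B4->T, B6->S, B5->F, B8->F; hits B1=T, B1=F, B2=F, B3=F, B4=T, B5=F, B6=S, B8=F
union over the pool: B1=T, B1=F, B2=T, B2=F, B3=T, B3=F, B4=T, B4=F, B5=F, B6=S, B6=E, B8=F
uncovered (4 of 16): B5=T, B7=T, B7=F, B8=T

Answer: 4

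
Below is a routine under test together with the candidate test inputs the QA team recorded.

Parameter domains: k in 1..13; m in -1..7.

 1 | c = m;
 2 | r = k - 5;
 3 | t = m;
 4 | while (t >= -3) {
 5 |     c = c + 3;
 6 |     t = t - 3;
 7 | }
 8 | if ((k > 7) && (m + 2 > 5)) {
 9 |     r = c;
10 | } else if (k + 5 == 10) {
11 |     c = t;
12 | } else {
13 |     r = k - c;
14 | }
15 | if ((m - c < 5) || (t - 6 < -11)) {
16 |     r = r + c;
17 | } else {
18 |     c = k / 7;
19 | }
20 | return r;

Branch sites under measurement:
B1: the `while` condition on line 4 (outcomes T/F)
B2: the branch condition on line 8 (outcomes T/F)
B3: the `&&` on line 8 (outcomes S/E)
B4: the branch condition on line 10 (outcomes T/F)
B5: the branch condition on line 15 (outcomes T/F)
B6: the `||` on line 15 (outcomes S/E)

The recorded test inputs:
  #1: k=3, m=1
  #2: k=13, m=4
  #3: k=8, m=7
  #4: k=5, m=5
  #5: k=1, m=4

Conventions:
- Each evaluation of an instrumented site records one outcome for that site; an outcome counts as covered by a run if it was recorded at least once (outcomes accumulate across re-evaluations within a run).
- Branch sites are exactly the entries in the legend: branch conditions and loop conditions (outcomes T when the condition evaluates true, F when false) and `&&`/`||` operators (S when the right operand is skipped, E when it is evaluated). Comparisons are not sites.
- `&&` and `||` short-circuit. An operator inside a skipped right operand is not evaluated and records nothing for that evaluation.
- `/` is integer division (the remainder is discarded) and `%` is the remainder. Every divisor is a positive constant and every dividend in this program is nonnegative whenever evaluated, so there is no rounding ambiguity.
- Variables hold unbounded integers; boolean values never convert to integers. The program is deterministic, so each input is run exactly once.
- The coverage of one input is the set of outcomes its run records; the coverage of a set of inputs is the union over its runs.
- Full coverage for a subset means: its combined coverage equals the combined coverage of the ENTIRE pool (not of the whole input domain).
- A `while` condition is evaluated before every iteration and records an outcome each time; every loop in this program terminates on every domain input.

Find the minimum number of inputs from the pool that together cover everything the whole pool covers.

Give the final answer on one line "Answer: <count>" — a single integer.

input #1, k=3, m=1: events B1->T, B1->T, B1->F, B3->S, B2->F, B4->F, B6->S, B5->T; outcomes B1=T, B1=F, B2=F, B3=S, B4=F, B5=T, B6=S
input #2, k=13, m=4: events B1->T, B1->T, B1->T, B1->F, B3->E, B2->T, B6->S, B5->T; outcomes B1=T, B1=F, B2=T, B3=E, B5=T, B6=S
input #3, k=8, m=7: events B1->T, B1->T, B1->T, B1->T, B1->F, B3->E, B2->T, B6->S, B5->T; outcomes B1=T, B1=F, B2=T, B3=E, B5=T, B6=S
input #4, k=5, m=5: events B1->T, B1->T, B1->T, B1->F, B3->S, B2->F, B4->T, B6->E, B5->F; outcomes B1=T, B1=F, B2=F, B3=S, B4=T, B5=F, B6=E
input #5, k=1, m=4: events B1->T, B1->T, B1->T, B1->F, B3->S, B2->F, B4->F, B6->S, B5->T; outcomes B1=T, B1=F, B2=F, B3=S, B4=F, B5=T, B6=S
pool-wide coverage (12 outcomes): B1=T, B1=F, B2=T, B2=F, B3=S, B3=E, B4=T, B4=F, B5=T, B5=F, B6=S, B6=E
no size-1 subset reaches all 12 outcomes (best union: 7/12)
no size-2 subset reaches all 12 outcomes (best union: 11/12)
size 3: inputs {1, 2, 4} cover all 12 outcomes, and no lexicographically smaller subset of this size does

Answer: 3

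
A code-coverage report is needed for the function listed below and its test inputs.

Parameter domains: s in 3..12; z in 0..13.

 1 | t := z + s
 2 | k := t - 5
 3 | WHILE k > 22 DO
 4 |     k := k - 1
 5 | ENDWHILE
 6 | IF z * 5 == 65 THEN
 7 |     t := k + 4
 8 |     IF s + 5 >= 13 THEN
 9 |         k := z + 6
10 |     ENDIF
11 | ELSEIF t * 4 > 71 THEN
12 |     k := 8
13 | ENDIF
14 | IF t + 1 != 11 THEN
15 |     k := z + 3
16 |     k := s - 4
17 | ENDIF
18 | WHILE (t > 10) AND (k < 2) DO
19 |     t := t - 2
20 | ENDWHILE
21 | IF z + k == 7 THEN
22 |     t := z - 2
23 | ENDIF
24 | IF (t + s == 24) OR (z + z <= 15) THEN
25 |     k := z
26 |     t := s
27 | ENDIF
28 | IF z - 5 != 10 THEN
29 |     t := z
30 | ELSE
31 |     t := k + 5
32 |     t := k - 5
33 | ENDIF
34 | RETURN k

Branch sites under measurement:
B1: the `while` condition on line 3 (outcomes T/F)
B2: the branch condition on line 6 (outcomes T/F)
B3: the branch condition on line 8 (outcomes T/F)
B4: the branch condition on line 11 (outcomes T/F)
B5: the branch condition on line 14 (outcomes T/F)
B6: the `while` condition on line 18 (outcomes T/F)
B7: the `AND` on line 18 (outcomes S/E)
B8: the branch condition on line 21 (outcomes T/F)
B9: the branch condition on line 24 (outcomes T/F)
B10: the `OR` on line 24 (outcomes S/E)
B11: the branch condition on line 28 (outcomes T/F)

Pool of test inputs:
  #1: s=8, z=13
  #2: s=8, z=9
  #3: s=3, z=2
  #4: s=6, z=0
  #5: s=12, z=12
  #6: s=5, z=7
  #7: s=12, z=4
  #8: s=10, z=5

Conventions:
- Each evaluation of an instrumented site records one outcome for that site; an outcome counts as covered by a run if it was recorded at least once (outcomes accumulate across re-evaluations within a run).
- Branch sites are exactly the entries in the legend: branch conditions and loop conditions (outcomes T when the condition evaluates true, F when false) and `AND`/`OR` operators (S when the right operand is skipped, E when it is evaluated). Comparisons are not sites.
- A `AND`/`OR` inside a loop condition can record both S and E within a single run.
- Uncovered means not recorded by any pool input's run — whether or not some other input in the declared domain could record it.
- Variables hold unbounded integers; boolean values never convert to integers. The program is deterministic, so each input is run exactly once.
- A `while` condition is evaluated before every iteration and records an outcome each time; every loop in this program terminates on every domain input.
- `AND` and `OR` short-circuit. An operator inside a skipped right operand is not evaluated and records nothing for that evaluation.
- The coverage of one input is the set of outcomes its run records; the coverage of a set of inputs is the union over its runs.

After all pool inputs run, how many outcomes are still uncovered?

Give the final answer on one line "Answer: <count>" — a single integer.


input #1, s=8, z=13: outcomes B1=F, B2=T, B3=T, B5=T, B6=F, B7=E, B8=F, B9=F, B10=E, B11=T
input #2, s=8, z=9: outcomes B1=F, B2=F, B4=F, B5=T, B6=F, B7=E, B8=F, B9=F, B10=E, B11=T
input #3, s=3, z=2: outcomes B1=F, B2=F, B4=F, B5=T, B6=F, B7=S, B8=F, B9=T, B10=E, B11=T
input #4, s=6, z=0: outcomes B1=F, B2=F, B4=F, B5=T, B6=F, B7=S, B8=F, B9=T, B10=E, B11=T
input #5, s=12, z=12: outcomes B1=F, B2=F, B4=T, B5=T, B6=F, B7=E, B8=F, B9=F, B10=E, B11=T
input #6, s=5, z=7: outcomes B1=F, B2=F, B4=F, B5=T, B6=T, B6=F, B7=S, B7=E, B8=F, B9=T, B10=E, B11=T
input #7, s=12, z=4: outcomes B1=F, B2=F, B4=F, B5=T, B6=F, B7=E, B8=F, B9=T, B10=E, B11=T
input #8, s=10, z=5: outcomes B1=F, B2=F, B4=F, B5=T, B6=F, B7=E, B8=F, B9=T, B10=E, B11=T
union over the pool: B1=F, B2=T, B2=F, B3=T, B4=T, B4=F, B5=T, B6=T, B6=F, B7=S, B7=E, B8=F, B9=T, B9=F, B10=E, B11=T
uncovered (6 of 22): B1=T, B3=F, B5=F, B8=T, B10=S, B11=F
Answer: 6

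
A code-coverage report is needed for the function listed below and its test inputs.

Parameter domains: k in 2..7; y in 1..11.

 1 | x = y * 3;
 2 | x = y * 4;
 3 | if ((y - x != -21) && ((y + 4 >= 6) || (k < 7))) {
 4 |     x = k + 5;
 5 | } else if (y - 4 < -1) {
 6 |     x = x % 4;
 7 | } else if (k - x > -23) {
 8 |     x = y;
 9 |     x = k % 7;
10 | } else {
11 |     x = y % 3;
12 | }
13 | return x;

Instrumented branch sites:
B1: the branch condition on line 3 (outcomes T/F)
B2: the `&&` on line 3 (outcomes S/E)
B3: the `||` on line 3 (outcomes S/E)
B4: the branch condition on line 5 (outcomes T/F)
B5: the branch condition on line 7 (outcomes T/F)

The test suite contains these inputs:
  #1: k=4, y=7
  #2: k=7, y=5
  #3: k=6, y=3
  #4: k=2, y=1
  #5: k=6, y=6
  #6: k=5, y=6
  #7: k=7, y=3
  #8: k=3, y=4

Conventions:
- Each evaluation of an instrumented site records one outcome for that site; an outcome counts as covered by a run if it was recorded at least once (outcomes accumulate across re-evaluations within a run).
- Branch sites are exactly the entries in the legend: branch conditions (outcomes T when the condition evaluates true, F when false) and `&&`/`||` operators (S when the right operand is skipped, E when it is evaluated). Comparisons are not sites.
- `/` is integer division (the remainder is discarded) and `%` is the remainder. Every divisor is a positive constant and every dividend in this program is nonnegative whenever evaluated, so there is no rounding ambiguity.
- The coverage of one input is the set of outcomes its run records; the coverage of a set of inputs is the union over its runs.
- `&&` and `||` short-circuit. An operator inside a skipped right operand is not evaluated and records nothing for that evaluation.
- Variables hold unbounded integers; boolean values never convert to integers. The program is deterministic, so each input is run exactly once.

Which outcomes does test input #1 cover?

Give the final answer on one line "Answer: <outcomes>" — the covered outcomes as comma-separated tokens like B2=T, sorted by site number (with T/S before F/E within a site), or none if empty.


Tracing the run of input #1 (k=4, y=7):
  B2->S, B1->F, B4->F, B5->F
as a set, this run covers: B1=F, B2=S, B4=F, B5=F
Answer: B1=F, B2=S, B4=F, B5=F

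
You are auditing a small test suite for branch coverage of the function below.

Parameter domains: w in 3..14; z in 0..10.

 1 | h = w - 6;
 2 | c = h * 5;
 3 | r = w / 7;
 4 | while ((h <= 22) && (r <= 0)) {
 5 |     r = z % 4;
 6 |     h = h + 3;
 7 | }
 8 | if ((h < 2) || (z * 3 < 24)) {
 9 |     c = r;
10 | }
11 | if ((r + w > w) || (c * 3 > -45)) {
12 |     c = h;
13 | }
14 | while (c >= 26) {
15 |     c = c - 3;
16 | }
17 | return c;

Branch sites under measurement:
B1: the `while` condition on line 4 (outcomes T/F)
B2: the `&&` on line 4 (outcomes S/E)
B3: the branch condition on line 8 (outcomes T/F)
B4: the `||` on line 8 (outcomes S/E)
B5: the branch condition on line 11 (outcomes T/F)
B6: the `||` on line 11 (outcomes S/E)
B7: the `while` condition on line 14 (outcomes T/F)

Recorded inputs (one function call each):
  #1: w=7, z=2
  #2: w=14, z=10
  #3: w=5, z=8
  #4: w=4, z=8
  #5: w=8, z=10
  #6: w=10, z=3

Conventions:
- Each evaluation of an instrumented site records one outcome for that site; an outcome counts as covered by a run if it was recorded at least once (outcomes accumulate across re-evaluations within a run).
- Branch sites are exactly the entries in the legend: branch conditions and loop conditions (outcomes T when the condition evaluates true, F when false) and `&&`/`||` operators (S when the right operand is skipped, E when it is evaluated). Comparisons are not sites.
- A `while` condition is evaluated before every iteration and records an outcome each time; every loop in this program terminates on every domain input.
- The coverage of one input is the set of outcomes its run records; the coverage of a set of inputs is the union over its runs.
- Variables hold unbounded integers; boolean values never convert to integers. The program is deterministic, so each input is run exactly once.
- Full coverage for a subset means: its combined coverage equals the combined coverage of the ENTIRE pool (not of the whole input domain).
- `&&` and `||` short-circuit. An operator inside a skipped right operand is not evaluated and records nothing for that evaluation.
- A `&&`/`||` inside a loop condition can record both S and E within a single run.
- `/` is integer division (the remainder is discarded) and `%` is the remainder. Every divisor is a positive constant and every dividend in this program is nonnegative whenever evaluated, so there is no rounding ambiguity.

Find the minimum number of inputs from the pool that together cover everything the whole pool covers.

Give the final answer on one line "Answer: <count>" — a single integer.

run #1 (w=7, z=2) runs B2->E, B1->F, B4->S, B3->T, B6->S, B5->T, B7->F; records B1=F, B2=E, B3=T, B4=S, B5=T, B6=S, B7=F
run #2 (w=14, z=10) runs B2->E, B1->F, B4->E, B3->F, B6->S, B5->T, B7->F; records B1=F, B2=E, B3=F, B4=E, B5=T, B6=S, B7=F
run #3 (w=5, z=8) runs B2->E, B1->T, B2->E, B1->T, B2->E, B1->T, B2->E, B1->T, B2->E, B1->T, B2->E, B1->T, B2->E, B1->T, ...; records B1=T, B1=F, B2=S, B2=E, B3=F, B4=E, B5=T, B6=E, B7=F
run #4 (w=4, z=8) runs B2->E, B1->T, B2->E, B1->T, B2->E, B1->T, B2->E, B1->T, B2->E, B1->T, B2->E, B1->T, B2->E, B1->T, ...; records B1=T, B1=F, B2=S, B2=E, B3=F, B4=E, B5=T, B6=E, B7=F
run #5 (w=8, z=10) runs B2->E, B1->F, B4->E, B3->F, B6->S, B5->T, B7->F; records B1=F, B2=E, B3=F, B4=E, B5=T, B6=S, B7=F
run #6 (w=10, z=3) runs B2->E, B1->F, B4->E, B3->T, B6->S, B5->T, B7->F; records B1=F, B2=E, B3=T, B4=E, B5=T, B6=S, B7=F
together the pool reaches 12 outcomes: B1=T, B1=F, B2=S, B2=E, B3=T, B3=F, B4=S, B4=E, B5=T, B6=S, B6=E, B7=F
checked all size-1 subsets: none covers 12 outcomes (max 9/12)
inputs {1, 3} (size 2) cover everything; no size-2 subset with a lexicographically smaller index list covers all 12

Answer: 2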